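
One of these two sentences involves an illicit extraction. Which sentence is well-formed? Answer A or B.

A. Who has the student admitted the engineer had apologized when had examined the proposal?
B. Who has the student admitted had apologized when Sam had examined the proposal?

B

In A, the wh-phrase is extracted from inside an adjunct island (introduced by "when"), which blocks movement.
In B, the extraction path crosses only that-complement boundaries, which are transparent.
So B is grammatical.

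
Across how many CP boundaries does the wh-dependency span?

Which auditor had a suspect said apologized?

1

"which auditor" is extracted from the subject of "apologized".
Boundaries crossed, outermost first: [Ø] — 1 in total.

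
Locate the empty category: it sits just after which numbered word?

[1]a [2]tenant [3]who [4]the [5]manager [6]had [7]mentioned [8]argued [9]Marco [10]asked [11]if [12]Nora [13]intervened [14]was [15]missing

The displaced element is "a tenant" (word 2).
It is linked across 1 clause boundary (Ø).
It functions as the subject of "argued", so the gap sits immediately after word 7 ("mentioned").
Base order: The manager had mentioned a tenant argued Marco asked if Nora intervened.

7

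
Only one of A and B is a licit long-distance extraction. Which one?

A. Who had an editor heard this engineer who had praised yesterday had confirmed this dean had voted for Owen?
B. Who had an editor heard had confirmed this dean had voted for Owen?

In A, the wh-phrase is extracted from inside a complex-NP island (relative clause) (introduced by "who"), which blocks movement.
In B, the extraction path crosses only that-complement boundaries, which are transparent.
So B is grammatical.

B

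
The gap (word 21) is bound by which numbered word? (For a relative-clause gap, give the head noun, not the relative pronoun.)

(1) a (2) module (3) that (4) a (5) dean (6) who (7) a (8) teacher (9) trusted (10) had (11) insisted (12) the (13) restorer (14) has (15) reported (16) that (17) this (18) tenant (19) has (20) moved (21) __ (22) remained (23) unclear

2

The gap at 21 is the object of "moved", inside a relative clause.
The relative pronoun is "that" (word 3); it is bound by the head noun immediately before it.
Its filler is the head noun "module", at word 2.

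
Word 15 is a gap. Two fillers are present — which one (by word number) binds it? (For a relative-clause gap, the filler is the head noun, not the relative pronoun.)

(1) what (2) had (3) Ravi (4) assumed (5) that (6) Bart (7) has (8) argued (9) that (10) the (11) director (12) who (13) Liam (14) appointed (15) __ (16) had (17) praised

11

The marked gap is inside the relative clause, the direct object of "appointed".
Its filler is the head noun "director" (via "who"), at word 11.
(The other dependency links word 1 to a gap after word 17.)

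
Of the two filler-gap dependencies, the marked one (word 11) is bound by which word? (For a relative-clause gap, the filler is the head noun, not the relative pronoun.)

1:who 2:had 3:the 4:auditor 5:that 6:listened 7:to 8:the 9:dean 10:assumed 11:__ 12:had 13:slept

1

The marked gap is the subject of "slept".
Its filler is the fronted wh-phrase "who", at word 1.
(The other dependency links word 4 to a gap after word 5.)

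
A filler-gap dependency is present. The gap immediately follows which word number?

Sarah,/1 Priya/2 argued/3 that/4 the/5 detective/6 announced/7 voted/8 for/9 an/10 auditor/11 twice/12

The displaced element is "Sarah" (word 1).
It is linked across 2 clause boundaries (that → Ø).
It functions as the subject of "voted", so the gap sits immediately after word 7 ("announced").
Base order: Priya argued that the detective announced that Sarah voted for an auditor twice.

7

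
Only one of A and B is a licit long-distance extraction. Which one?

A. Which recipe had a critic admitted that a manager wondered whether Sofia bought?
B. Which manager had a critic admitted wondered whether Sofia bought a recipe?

In A, the wh-phrase is extracted from inside a wh-island (introduced by "whether"), which blocks movement.
In B, the extraction path crosses only that-complement boundaries, which are transparent.
So B is grammatical.

B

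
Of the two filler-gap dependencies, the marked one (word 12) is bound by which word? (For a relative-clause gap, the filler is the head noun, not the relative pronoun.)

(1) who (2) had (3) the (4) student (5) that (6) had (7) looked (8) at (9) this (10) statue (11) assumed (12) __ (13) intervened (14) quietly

1

The marked gap is the subject of "intervened".
Its filler is the fronted wh-phrase "who", at word 1.
(The other dependency links word 4 to a gap after word 5.)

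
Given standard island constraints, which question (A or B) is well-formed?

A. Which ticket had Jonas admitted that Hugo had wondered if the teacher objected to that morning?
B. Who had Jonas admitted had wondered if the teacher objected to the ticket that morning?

In A, the wh-phrase is extracted from inside a wh-island (introduced by "if"), which blocks movement.
In B, the extraction path crosses only that-complement boundaries, which are transparent.
So B is grammatical.

B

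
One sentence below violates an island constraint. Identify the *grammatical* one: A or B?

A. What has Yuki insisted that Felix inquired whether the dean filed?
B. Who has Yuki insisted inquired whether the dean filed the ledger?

In A, the wh-phrase is extracted from inside a wh-island (introduced by "whether"), which blocks movement.
In B, the extraction path crosses only that-complement boundaries, which are transparent.
So B is grammatical.

B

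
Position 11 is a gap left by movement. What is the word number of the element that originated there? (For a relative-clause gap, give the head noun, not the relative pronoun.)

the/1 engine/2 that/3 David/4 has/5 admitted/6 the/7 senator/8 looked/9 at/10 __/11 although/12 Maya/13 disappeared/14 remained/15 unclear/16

2

The gap at 11 is the prepositional object of "looked", inside a relative clause.
The relative pronoun is "that" (word 3); it is bound by the head noun immediately before it.
Its filler is the head noun "engine", at word 2.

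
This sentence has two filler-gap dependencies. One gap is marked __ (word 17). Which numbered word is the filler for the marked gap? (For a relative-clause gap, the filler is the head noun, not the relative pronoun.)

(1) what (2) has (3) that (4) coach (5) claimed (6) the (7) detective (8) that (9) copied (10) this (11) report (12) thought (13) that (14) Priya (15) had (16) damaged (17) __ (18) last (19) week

1

The marked gap is the direct object of "damaged".
Its filler is the fronted wh-phrase "what", at word 1.
(The other dependency links word 7 to a gap after word 8.)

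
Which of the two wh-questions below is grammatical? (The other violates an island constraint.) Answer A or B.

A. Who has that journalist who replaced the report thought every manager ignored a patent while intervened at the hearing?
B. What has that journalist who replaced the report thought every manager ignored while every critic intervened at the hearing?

In A, the wh-phrase is extracted from inside an adjunct island (introduced by "while"), which blocks movement.
In B, the extraction path crosses only that-complement boundaries, which are transparent.
So B is grammatical.

B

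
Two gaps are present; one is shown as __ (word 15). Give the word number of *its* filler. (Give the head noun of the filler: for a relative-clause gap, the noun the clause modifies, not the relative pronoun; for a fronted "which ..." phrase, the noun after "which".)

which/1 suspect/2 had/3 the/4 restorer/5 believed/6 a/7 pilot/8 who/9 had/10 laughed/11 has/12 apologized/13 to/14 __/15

2

The marked gap is the object of the preposition "to" of "apologized".
Its filler is the fronted wh-phrase "which suspect", at word 2.
(The other dependency links word 8 to a gap after word 9.)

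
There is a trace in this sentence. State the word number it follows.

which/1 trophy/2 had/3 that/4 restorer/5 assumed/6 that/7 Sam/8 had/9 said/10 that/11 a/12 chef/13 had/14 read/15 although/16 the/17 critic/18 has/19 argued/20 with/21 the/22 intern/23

The displaced element is "which trophy" (word 2).
It is linked across 2 clause boundaries (that → that).
It functions as the direct object of "read", so the gap sits immediately after word 15 ("read").
Base order: That restorer had assumed that Sam had said that a chef had read which trophy although the critic has argued with the intern.

15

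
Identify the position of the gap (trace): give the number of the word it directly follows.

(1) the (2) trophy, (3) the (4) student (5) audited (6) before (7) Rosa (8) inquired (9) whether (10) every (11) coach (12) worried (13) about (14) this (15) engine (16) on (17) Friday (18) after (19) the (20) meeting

The displaced element is "the trophy" (word 2).
It functions as the direct object of "audited", so the gap sits immediately after word 5 ("audited").
Base order: The student audited the trophy before Rosa inquired whether every coach worried about this engine on Friday after the meeting.

5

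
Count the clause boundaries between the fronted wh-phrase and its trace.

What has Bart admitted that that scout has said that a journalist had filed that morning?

"what" is extracted from the object of "filed".
Boundaries crossed, outermost first: [that], [that] — 2 in total.

2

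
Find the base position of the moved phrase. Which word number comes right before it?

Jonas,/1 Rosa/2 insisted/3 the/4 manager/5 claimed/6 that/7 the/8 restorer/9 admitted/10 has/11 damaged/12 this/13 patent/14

The displaced element is "Jonas" (word 1).
It is linked across 3 clause boundaries (Ø → that → Ø).
It functions as the subject of "damaged", so the gap sits immediately after word 10 ("admitted").
Base order: Rosa insisted the manager claimed that the restorer admitted that Jonas has damaged this patent.

10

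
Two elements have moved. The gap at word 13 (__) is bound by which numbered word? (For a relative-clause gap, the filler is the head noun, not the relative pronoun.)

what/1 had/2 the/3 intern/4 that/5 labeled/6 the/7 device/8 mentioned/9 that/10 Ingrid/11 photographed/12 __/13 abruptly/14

1

The marked gap is the direct object of "photographed".
Its filler is the fronted wh-phrase "what", at word 1.
(The other dependency links word 4 to a gap after word 5.)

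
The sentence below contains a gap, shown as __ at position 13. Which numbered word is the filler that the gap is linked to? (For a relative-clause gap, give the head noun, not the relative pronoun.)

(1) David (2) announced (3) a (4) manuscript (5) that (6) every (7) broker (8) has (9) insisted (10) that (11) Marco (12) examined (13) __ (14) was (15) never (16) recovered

4

The gap at 13 is the object of "examined", inside a relative clause.
The relative pronoun is "that" (word 5); it is bound by the head noun immediately before it.
Its filler is the head noun "manuscript", at word 4.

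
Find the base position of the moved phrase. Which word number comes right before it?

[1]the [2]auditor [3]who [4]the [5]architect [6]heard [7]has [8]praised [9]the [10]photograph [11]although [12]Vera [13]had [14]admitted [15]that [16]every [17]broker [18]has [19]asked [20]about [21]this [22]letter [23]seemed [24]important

The displaced element is "the auditor" (word 2).
It is linked across 1 clause boundary (Ø).
It functions as the subject of "praised", so the gap sits immediately after word 6 ("heard").
Base order: The architect heard that the auditor has praised the photograph although Vera had admitted that every broker has asked about this letter.

6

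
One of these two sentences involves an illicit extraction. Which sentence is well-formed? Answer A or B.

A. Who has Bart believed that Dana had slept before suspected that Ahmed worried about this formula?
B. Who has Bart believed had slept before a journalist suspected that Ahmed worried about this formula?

B

In A, the wh-phrase is extracted from inside an adjunct island (introduced by "before"), which blocks movement.
In B, the extraction path crosses only that-complement boundaries, which are transparent.
So B is grammatical.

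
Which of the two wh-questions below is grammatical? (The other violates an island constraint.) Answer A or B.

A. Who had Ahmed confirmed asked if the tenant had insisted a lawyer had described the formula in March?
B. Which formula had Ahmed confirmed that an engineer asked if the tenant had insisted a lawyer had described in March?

A

In B, the wh-phrase is extracted from inside a wh-island (introduced by "if"), which blocks movement.
In A, the extraction path crosses only that-complement boundaries, which are transparent.
So A is grammatical.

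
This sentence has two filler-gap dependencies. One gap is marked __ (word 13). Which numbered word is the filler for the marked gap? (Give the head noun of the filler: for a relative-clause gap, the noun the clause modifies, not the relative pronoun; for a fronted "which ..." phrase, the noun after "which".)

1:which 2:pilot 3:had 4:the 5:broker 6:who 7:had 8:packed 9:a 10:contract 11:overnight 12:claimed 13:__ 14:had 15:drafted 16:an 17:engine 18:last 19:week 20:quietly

The marked gap is the subject of "drafted".
Its filler is the fronted wh-phrase "which pilot", at word 2.
(The other dependency links word 5 to a gap after word 6.)

2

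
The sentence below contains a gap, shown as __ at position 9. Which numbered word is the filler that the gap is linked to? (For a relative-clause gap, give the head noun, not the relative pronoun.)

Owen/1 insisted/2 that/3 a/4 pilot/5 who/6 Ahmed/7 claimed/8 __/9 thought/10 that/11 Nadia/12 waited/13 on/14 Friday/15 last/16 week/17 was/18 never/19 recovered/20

5

The gap at 9 is the subject of "thought", inside a relative clause.
The relative pronoun is "who" (word 6); it is bound by the head noun immediately before it.
Its filler is the head noun "pilot", at word 5.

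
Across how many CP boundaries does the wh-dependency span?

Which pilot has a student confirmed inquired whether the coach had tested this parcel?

1

"which pilot" is extracted from the subject of "inquired".
Boundaries crossed, outermost first: [Ø] — 1 in total.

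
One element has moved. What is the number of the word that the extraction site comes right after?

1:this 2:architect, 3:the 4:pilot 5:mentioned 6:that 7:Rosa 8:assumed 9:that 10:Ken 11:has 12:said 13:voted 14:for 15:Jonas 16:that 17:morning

12

The displaced element is "this architect" (word 2).
It is linked across 3 clause boundaries (that → that → Ø).
It functions as the subject of "voted", so the gap sits immediately after word 12 ("said").
Base order: The pilot mentioned that Rosa assumed that Ken has said that this architect voted for Jonas that morning.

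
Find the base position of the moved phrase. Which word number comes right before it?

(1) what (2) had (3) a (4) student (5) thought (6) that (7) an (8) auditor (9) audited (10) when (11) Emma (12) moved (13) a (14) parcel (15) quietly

9

The displaced element is "what" (word 1).
It is linked across 1 clause boundary (that).
It functions as the direct object of "audited", so the gap sits immediately after word 9 ("audited").
Base order: A student had thought that an auditor audited what when Emma moved a parcel quietly.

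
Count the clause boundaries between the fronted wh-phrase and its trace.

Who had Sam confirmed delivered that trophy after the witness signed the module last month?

1

"who" is extracted from the subject of "delivered".
Boundaries crossed, outermost first: [Ø] — 1 in total.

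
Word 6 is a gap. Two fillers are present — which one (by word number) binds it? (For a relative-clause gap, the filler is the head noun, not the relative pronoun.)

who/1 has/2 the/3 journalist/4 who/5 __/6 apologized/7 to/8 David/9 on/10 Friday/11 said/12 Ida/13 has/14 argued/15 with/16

The marked gap is inside the relative clause, the subject of "apologized".
Its filler is the head noun "journalist" (via "who"), at word 4.
(The other dependency links word 1 to a gap after word 16.)

4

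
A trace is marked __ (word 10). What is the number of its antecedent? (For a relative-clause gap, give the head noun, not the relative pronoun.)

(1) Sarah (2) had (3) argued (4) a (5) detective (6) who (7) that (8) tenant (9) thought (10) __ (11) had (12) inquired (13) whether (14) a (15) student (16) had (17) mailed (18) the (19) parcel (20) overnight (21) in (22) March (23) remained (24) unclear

The gap at 10 is the subject of "inquired", inside a relative clause.
The relative pronoun is "who" (word 6); it is bound by the head noun immediately before it.
Its filler is the head noun "detective", at word 5.

5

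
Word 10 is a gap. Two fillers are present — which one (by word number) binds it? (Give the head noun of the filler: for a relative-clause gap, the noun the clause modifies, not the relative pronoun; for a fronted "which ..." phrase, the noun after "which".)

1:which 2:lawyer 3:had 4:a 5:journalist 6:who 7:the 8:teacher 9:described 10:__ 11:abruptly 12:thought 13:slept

The marked gap is inside the relative clause, the direct object of "described".
Its filler is the head noun "journalist" (via "who"), at word 5.
(The other dependency links word 2 to a gap after word 12.)

5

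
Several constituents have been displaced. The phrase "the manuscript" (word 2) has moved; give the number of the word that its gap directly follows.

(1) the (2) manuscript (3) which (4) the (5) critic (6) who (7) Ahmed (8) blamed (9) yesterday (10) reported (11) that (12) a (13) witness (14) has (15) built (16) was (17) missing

The displaced element is "the manuscript" (word 2).
It is linked across 1 clause boundary (that).
It functions as the direct object of "built", so the gap sits immediately after word 15 ("built").
Base order: The critic who Ahmed blamed yesterday reported that a witness has built the manuscript.

15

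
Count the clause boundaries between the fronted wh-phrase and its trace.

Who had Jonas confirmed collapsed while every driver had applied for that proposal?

"who" is extracted from the subject of "collapsed".
Boundaries crossed, outermost first: [Ø] — 1 in total.

1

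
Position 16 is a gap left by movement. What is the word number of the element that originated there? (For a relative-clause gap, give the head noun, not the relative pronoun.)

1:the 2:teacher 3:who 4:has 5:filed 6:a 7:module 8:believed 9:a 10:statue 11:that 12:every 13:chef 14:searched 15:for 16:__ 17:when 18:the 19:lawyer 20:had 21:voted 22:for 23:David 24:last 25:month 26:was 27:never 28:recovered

The gap at 16 is the prepositional object of "searched", inside a relative clause.
The relative pronoun is "that" (word 11); it is bound by the head noun immediately before it.
Its filler is the head noun "statue", at word 10.

10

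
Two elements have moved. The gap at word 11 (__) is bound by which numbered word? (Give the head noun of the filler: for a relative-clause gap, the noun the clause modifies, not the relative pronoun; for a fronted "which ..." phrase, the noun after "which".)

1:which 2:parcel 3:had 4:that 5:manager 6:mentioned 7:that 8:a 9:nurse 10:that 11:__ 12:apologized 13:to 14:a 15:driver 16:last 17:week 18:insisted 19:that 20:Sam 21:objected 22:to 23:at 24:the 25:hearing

9

The marked gap is inside the relative clause, the subject of "apologized".
Its filler is the head noun "nurse" (via "that"), at word 9.
(The other dependency links word 2 to a gap after word 22.)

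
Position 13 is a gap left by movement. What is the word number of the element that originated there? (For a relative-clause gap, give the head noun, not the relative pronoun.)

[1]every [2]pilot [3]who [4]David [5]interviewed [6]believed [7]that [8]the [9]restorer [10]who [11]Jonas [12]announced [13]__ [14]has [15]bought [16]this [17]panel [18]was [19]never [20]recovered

The gap at 13 is the subject of "bought", inside a relative clause.
The relative pronoun is "who" (word 10); it is bound by the head noun immediately before it.
Its filler is the head noun "restorer", at word 9.

9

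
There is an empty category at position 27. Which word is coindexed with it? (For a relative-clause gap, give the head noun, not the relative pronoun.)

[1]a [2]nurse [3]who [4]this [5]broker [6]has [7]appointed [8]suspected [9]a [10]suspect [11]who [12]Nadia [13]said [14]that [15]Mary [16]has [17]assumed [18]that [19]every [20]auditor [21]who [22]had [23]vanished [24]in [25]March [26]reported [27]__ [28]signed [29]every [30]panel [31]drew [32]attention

10

The gap at 27 is the subject of "signed", inside a relative clause.
The relative pronoun is "who" (word 11); it is bound by the head noun immediately before it.
Its filler is the head noun "suspect", at word 10.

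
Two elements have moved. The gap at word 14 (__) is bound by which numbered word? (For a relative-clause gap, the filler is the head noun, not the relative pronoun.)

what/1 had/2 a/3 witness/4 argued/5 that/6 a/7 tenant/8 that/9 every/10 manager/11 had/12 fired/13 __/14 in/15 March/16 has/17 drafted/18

The marked gap is inside the relative clause, the direct object of "fired".
Its filler is the head noun "tenant" (via "that"), at word 8.
(The other dependency links word 1 to a gap after word 18.)

8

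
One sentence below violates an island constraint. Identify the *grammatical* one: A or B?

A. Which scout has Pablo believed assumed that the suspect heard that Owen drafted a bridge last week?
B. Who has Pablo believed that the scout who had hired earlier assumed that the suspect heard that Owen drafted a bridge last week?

In B, the wh-phrase is extracted from inside a complex-NP island (relative clause) (introduced by "who"), which blocks movement.
In A, the extraction path crosses only that-complement boundaries, which are transparent.
So A is grammatical.

A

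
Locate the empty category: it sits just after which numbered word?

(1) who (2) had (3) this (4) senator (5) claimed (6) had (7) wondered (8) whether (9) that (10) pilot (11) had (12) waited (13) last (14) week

The displaced element is "who" (word 1).
It is linked across 1 clause boundary (Ø).
It functions as the subject of "wondered", so the gap sits immediately after word 5 ("claimed").
Base order: This senator had claimed that who had wondered whether that pilot had waited last week.

5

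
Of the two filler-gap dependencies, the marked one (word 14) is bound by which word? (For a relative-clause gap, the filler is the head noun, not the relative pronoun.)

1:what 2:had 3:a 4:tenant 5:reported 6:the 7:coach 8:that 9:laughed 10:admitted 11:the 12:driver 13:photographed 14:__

1

The marked gap is the direct object of "photographed".
Its filler is the fronted wh-phrase "what", at word 1.
(The other dependency links word 7 to a gap after word 8.)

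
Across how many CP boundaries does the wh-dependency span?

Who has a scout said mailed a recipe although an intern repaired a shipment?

1

"who" is extracted from the subject of "mailed".
Boundaries crossed, outermost first: [Ø] — 1 in total.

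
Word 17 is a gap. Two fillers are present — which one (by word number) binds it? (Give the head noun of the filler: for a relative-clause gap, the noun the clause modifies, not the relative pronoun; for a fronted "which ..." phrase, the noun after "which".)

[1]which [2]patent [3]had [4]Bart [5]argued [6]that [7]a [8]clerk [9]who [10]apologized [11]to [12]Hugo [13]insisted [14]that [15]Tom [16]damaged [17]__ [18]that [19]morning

The marked gap is the direct object of "damaged".
Its filler is the fronted wh-phrase "which patent", at word 2.
(The other dependency links word 8 to a gap after word 9.)

2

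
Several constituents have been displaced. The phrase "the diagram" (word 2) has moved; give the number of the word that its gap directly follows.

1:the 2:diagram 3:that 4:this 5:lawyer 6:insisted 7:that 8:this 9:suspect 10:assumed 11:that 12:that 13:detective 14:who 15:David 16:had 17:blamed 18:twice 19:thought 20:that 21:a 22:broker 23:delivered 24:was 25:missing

23

The displaced element is "the diagram" (word 2).
It is linked across 3 clause boundaries (that → that → that).
It functions as the direct object of "delivered", so the gap sits immediately after word 23 ("delivered").
Base order: This lawyer insisted that this suspect assumed that that detective who David had blamed twice thought that a broker delivered the diagram.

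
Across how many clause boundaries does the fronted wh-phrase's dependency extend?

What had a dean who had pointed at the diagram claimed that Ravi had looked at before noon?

1

"what" is extracted from the PP object of "looked".
Boundaries crossed, outermost first: [that] — 1 in total.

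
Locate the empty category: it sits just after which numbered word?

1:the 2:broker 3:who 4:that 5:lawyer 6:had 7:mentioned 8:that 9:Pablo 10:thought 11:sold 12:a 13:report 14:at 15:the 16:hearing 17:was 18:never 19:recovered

The displaced element is "the broker" (word 2).
It is linked across 2 clause boundaries (that → Ø).
It functions as the subject of "sold", so the gap sits immediately after word 10 ("thought").
Base order: That lawyer had mentioned that Pablo thought that the broker sold a report at the hearing.

10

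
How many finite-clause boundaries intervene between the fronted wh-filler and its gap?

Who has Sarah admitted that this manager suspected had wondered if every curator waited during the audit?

"who" is extracted from the subject of "wondered".
Boundaries crossed, outermost first: [that], [Ø] — 2 in total.

2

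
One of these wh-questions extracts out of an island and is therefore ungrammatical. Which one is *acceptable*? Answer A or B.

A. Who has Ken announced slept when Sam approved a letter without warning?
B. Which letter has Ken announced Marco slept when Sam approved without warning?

In B, the wh-phrase is extracted from inside an adjunct island (introduced by "when"), which blocks movement.
In A, the extraction path crosses only that-complement boundaries, which are transparent.
So A is grammatical.

A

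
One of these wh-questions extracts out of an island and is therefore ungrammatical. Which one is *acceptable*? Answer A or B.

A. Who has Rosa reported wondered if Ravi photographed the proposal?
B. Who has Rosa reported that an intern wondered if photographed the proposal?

A

In B, the wh-phrase is extracted from inside a wh-island (introduced by "if"), which blocks movement.
In A, the extraction path crosses only that-complement boundaries, which are transparent.
So A is grammatical.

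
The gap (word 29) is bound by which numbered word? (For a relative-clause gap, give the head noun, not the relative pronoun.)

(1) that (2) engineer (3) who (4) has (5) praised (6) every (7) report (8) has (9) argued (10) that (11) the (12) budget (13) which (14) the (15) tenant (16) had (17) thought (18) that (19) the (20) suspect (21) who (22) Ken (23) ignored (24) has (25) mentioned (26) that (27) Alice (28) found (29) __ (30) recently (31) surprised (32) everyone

The gap at 29 is the object of "found", inside a relative clause.
The relative pronoun is "which" (word 13); it is bound by the head noun immediately before it.
Its filler is the head noun "budget", at word 12.

12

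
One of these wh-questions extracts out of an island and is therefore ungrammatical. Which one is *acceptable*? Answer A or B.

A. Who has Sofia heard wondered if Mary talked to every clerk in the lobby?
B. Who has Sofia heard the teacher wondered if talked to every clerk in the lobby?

In B, the wh-phrase is extracted from inside a wh-island (introduced by "if"), which blocks movement.
In A, the extraction path crosses only that-complement boundaries, which are transparent.
So A is grammatical.

A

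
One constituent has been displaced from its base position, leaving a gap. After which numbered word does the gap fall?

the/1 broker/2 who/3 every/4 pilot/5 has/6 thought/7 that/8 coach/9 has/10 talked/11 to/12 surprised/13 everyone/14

The displaced element is "the broker" (word 2).
It is linked across 1 clause boundary (Ø).
It functions as the object of the preposition "to" of "talked", so the gap sits immediately after word 12 ("to").
Base order: Every pilot has thought that coach has talked to the broker.

12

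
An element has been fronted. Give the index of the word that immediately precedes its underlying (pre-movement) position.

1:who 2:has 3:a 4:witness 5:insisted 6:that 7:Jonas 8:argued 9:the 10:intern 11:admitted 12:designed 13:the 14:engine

11

The displaced element is "who" (word 1).
It is linked across 3 clause boundaries (that → Ø → Ø).
It functions as the subject of "designed", so the gap sits immediately after word 11 ("admitted").
Base order: A witness has insisted that Jonas argued the intern admitted that who designed the engine.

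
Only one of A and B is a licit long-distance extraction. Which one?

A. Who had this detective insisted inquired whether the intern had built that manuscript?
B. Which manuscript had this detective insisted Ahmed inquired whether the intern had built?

A

In B, the wh-phrase is extracted from inside a wh-island (introduced by "whether"), which blocks movement.
In A, the extraction path crosses only that-complement boundaries, which are transparent.
So A is grammatical.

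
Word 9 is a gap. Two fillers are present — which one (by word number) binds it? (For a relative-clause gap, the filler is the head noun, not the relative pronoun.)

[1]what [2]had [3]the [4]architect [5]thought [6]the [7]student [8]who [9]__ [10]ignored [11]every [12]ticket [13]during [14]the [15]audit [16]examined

The marked gap is inside the relative clause, the subject of "ignored".
Its filler is the head noun "student" (via "who"), at word 7.
(The other dependency links word 1 to a gap after word 16.)

7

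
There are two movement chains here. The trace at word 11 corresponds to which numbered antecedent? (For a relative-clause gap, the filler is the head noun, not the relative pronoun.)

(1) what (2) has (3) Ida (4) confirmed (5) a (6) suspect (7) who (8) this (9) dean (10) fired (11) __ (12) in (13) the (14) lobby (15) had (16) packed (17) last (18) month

The marked gap is inside the relative clause, the direct object of "fired".
Its filler is the head noun "suspect" (via "who"), at word 6.
(The other dependency links word 1 to a gap after word 16.)

6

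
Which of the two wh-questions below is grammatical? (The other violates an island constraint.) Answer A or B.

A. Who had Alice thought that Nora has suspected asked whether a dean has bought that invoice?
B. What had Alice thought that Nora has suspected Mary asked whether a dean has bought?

In B, the wh-phrase is extracted from inside a wh-island (introduced by "whether"), which blocks movement.
In A, the extraction path crosses only that-complement boundaries, which are transparent.
So A is grammatical.

A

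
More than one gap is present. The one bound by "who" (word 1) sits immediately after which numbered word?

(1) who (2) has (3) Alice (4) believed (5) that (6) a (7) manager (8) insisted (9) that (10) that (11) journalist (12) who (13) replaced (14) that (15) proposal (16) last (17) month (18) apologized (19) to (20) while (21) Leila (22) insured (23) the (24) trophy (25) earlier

The displaced element is "who" (word 1).
It is linked across 2 clause boundaries (that → that).
It functions as the object of the preposition "to" of "apologized", so the gap sits immediately after word 19 ("to").
Base order: Alice has believed that a manager insisted that that journalist who replaced that proposal last month apologized to who while Leila insured the trophy earlier.

19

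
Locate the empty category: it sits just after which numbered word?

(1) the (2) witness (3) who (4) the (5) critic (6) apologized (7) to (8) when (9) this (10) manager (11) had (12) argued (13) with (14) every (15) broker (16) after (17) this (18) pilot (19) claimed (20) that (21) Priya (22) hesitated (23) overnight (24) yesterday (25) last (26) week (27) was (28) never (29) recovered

The displaced element is "the witness" (word 2).
It functions as the object of the preposition "to" of "apologized", so the gap sits immediately after word 7 ("to").
Base order: The critic apologized to the witness when this manager had argued with every broker after this pilot claimed that Priya hesitated overnight yesterday last week.

7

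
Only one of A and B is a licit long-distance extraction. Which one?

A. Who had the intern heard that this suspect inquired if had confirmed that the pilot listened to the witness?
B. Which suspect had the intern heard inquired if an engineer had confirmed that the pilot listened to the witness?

In A, the wh-phrase is extracted from inside a wh-island (introduced by "if"), which blocks movement.
In B, the extraction path crosses only that-complement boundaries, which are transparent.
So B is grammatical.

B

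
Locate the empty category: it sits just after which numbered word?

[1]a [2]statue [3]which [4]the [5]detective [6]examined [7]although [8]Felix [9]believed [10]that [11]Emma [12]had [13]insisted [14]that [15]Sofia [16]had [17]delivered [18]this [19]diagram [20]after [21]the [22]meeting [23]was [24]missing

The displaced element is "a statue" (word 2).
It functions as the direct object of "examined", so the gap sits immediately after word 6 ("examined").
Base order: The detective examined a statue although Felix believed that Emma had insisted that Sofia had delivered this diagram after the meeting.

6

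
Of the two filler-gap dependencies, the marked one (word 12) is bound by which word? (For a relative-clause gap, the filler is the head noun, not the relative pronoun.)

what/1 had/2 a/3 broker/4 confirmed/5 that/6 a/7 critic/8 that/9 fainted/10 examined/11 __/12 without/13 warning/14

The marked gap is the direct object of "examined".
Its filler is the fronted wh-phrase "what", at word 1.
(The other dependency links word 8 to a gap after word 9.)

1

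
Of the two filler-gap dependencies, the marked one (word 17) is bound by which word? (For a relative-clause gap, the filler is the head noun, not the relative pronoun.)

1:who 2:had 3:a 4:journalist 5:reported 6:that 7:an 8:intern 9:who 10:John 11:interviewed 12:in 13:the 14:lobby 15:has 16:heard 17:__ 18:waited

The marked gap is the subject of "waited".
Its filler is the fronted wh-phrase "who", at word 1.
(The other dependency links word 8 to a gap after word 11.)

1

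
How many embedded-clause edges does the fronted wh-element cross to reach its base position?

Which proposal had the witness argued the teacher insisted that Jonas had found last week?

"which proposal" is extracted from the object of "found".
Boundaries crossed, outermost first: [Ø], [that] — 2 in total.

2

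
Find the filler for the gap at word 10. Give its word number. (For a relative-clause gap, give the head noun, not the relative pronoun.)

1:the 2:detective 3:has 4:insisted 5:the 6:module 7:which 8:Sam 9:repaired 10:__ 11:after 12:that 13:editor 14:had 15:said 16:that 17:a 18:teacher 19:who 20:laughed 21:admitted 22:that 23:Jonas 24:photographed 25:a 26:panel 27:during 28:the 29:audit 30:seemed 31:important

The gap at 10 is the object of "repaired", inside a relative clause.
The relative pronoun is "which" (word 7); it is bound by the head noun immediately before it.
Its filler is the head noun "module", at word 6.

6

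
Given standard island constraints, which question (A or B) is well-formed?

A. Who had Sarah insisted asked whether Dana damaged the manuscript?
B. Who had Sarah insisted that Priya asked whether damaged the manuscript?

In B, the wh-phrase is extracted from inside a wh-island (introduced by "whether"), which blocks movement.
In A, the extraction path crosses only that-complement boundaries, which are transparent.
So A is grammatical.

A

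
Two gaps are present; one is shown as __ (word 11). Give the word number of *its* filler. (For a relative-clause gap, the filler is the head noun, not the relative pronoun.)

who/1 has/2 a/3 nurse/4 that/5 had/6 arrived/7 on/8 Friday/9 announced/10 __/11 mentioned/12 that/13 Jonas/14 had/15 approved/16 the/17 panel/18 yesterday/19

1

The marked gap is the subject of "mentioned".
Its filler is the fronted wh-phrase "who", at word 1.
(The other dependency links word 4 to a gap after word 5.)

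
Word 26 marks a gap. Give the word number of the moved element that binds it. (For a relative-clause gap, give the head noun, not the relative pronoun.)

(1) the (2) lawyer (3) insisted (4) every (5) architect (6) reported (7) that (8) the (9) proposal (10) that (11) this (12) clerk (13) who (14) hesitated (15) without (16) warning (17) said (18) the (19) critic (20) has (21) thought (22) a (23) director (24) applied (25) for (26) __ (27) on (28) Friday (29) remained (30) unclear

9

The gap at 26 is the prepositional object of "applied", inside a relative clause.
The relative pronoun is "that" (word 10); it is bound by the head noun immediately before it.
Its filler is the head noun "proposal", at word 9.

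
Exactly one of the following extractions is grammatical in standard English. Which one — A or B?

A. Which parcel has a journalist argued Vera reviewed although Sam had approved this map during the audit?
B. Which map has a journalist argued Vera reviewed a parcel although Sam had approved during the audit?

A

In B, the wh-phrase is extracted from inside an adjunct island (introduced by "although"), which blocks movement.
In A, the extraction path crosses only that-complement boundaries, which are transparent.
So A is grammatical.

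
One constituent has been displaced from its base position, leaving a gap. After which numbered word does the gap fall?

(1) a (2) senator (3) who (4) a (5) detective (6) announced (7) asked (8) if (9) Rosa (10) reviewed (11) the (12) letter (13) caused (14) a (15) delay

6

The displaced element is "a senator" (word 2).
It is linked across 1 clause boundary (Ø).
It functions as the subject of "asked", so the gap sits immediately after word 6 ("announced").
Base order: A detective announced a senator asked if Rosa reviewed the letter.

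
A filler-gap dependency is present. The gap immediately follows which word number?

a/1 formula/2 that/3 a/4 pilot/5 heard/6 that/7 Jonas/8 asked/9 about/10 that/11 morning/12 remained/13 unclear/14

The displaced element is "a formula" (word 2).
It is linked across 1 clause boundary (that).
It functions as the object of the preposition "about" of "asked", so the gap sits immediately after word 10 ("about").
Base order: A pilot heard that Jonas asked about a formula that morning.

10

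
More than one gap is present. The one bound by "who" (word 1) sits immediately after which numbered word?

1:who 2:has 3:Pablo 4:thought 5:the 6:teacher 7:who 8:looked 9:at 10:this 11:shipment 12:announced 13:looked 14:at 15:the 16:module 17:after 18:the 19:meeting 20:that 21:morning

The displaced element is "who" (word 1).
It is linked across 2 clause boundaries (Ø → Ø).
It functions as the subject of "looked", so the gap sits immediately after word 12 ("announced").
Base order: Pablo has thought the teacher who looked at this shipment announced who looked at the module after the meeting that morning.

12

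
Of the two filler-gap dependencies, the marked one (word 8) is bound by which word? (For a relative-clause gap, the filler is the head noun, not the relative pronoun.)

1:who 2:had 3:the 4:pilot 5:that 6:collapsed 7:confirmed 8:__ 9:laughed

The marked gap is the subject of "laughed".
Its filler is the fronted wh-phrase "who", at word 1.
(The other dependency links word 4 to a gap after word 5.)

1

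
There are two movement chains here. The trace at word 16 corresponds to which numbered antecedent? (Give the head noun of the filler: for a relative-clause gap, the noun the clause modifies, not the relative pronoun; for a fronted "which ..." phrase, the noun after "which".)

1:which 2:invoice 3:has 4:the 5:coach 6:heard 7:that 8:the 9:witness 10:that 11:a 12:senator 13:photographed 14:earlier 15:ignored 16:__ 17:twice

The marked gap is the direct object of "ignored".
Its filler is the fronted wh-phrase "which invoice", at word 2.
(The other dependency links word 9 to a gap after word 13.)

2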